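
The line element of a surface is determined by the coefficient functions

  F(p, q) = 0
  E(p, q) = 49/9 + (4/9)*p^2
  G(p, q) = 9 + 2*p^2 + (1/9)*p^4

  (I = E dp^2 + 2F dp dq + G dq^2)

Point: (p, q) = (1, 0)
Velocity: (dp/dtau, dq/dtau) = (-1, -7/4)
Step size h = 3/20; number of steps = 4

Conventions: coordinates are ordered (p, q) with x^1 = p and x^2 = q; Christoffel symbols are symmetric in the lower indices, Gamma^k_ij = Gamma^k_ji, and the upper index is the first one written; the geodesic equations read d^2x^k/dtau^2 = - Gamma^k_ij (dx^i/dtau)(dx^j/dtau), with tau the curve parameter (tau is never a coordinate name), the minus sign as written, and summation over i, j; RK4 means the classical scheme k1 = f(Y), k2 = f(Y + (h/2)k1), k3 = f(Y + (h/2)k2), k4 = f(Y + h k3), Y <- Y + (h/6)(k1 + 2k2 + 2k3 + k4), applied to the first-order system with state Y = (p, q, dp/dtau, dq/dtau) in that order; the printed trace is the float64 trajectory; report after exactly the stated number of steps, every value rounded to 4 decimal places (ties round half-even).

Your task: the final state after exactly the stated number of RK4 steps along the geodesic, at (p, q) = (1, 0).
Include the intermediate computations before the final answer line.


f(Y) = (dp/dtau, dq/dtau, -Gamma^p_ij Y'^i Y'^j, -Gamma^q_ij Y'^i Y'^j) with the Gammas evaluated at the stage position; h = 0.150000; intermediate values shown to 6 dp
step 0: p = 1.0000, q = 0.0000, dp/dtau = -1.0000, dq/dtau = -1.7500
step 1:
  k1: at (p, q) = (1.000000, 0.000000), (dp/dtau, dq/dtau) = (-1.000000, -1.750000); Gamma_ppp = 0.075472, Gamma_ppq = 0.000000, Gamma_pqq = -0.377358, Gamma_qpp = 0.000000, Gamma_qpq = 0.200000, Gamma_qqq = 0.000000; k1 = (-1.000000, -1.750000, 1.080189, -0.700000)
  k2: at (p, q) = (0.925000, -0.131250), (dp/dtau, dq/dtau) = (-0.918986, -1.802500); Gamma_ppp = 0.070580, Gamma_ppq = 0.000000, Gamma_pqq = -0.347807, Gamma_qpp = 0.000000, Gamma_qpq = 0.187710, Gamma_qqq = 0.000000; k2 = (-0.918986, -1.802500, 1.070419, -0.621873)
  k3: at (p, q) = (0.931076, -0.135187), (dp/dtau, dq/dtau) = (-0.919719, -1.796640); Gamma_ppp = 0.070983, Gamma_ppq = 0.000000, Gamma_pqq = -0.350191, Gamma_qpp = 0.000000, Gamma_qpq = 0.188727, Gamma_qqq = 0.000000; k3 = (-0.919719, -1.796640, 1.070344, -0.623707)
  k4: at (p, q) = (0.862042, -0.269496), (dp/dtau, dq/dtau) = (-0.839448, -1.843556); Gamma_ppp = 0.066346, Gamma_ppq = 0.000000, Gamma_pqq = -0.323209, Gamma_qpp = 0.000000, Gamma_qpq = 0.176954, Gamma_qqq = 0.000000; k4 = (-0.839448, -1.843556, 1.051737, -0.547698)
  Y <- Y + (h/6)(k1 + 2k2 + 2k3 + k4): p = 0.8621, q = -0.2698, dp/dtau = -0.8397, dq/dtau = -1.8435
step 2:
  k1: at (p, q) = (0.862079, -0.269796), (dp/dtau, dq/dtau) = (-0.839664, -1.843471); Gamma_ppp = 0.066349, Gamma_ppq = 0.000000, Gamma_pqq = -0.323223, Gamma_qpp = 0.000000, Gamma_qpq = 0.176960, Gamma_qqq = 0.000000; k1 = (-0.839664, -1.843471, 1.051658, -0.547833)
  k2: at (p, q) = (0.799104, -0.408056), (dp/dtau, dq/dtau) = (-0.760789, -1.884559); Gamma_ppp = 0.062001, Gamma_ppq = 0.000000, Gamma_pqq = -0.298800, Gamma_qpp = 0.000000, Gamma_qpq = 0.165814, Gamma_qqq = 0.000000; k2 = (-0.760789, -1.884559, 1.025322, -0.475472)
  k3: at (p, q) = (0.805019, -0.411138), (dp/dtau, dq/dtau) = (-0.762765, -1.879132); Gamma_ppp = 0.062414, Gamma_ppq = 0.000000, Gamma_pqq = -0.301087, Gamma_qpp = 0.000000, Gamma_qpq = 0.166877, Gamma_qqq = 0.000000; k3 = (-0.762765, -1.879132, 1.026866, -0.478381)
  k4: at (p, q) = (0.747664, -0.551666), (dp/dtau, dq/dtau) = (-0.685634, -1.915229); Gamma_ppp = 0.058370, Gamma_ppq = 0.000000, Gamma_pqq = -0.278980, Gamma_qpp = 0.000000, Gamma_qpq = 0.156431, Gamma_qqq = 0.000000; k4 = (-0.685634, -1.915229, 0.995889, -0.410834)
  Y <- Y + (h/6)(k1 + 2k2 + 2k3 + k4): p = 0.7478, q = -0.5519, dp/dtau = -0.6859, dq/dtau = -1.9151
step 3:
  k1: at (p, q) = (0.747768, -0.551948), (dp/dtau, dq/dtau) = (-0.685866, -1.915131); Gamma_ppp = 0.058378, Gamma_ppq = 0.000000, Gamma_pqq = -0.279021, Gamma_qpp = 0.000000, Gamma_qpq = 0.156451, Gamma_qqq = 0.000000; k1 = (-0.685866, -1.915131, 0.995909, -0.411003)
  k2: at (p, q) = (0.696329, -0.695583), (dp/dtau, dq/dtau) = (-0.611172, -1.945956); Gamma_ppp = 0.054679, Gamma_ppq = 0.000000, Gamma_pqq = -0.259311, Gamma_qpp = 0.000000, Gamma_qpq = 0.146829, Gamma_qqq = 0.000000; k2 = (-0.611172, -1.945956, 0.961521, -0.349252)
  k3: at (p, q) = (0.701930, -0.697895), (dp/dtau, dq/dtau) = (-0.613752, -1.941325); Gamma_ppp = 0.055085, Gamma_ppq = 0.000000, Gamma_pqq = -0.261452, Gamma_qpp = 0.000000, Gamma_qpq = 0.147888, Gamma_qqq = 0.000000; k3 = (-0.613752, -1.941325, 0.964596, -0.352415)
  k4: at (p, q) = (0.655706, -0.843147), (dp/dtau, dq/dtau) = (-0.541176, -1.967993); Gamma_ppp = 0.051712, Gamma_ppq = 0.000000, Gamma_pqq = -0.243821, Gamma_qpp = 0.000000, Gamma_qpq = 0.139069, Gamma_qqq = 0.000000; k4 = (-0.541176, -1.967993, 0.929172, -0.296225)
  Y <- Y + (h/6)(k1 + 2k2 + 2k3 + k4): p = 0.6558, q = -0.8434, dp/dtau = -0.5414, dq/dtau = -1.9679
step 4:
  k1: at (p, q) = (0.655846, -0.843390), (dp/dtau, dq/dtau) = (-0.541433, -1.967895); Gamma_ppp = 0.051722, Gamma_ppq = 0.000000, Gamma_pqq = -0.243874, Gamma_qpp = 0.000000, Gamma_qpq = 0.139096, Gamma_qqq = 0.000000; k1 = (-0.541433, -1.967895, 0.929268, -0.296408)
  k2: at (p, q) = (0.615239, -0.990982), (dp/dtau, dq/dtau) = (-0.471738, -1.990125); Gamma_ppp = 0.048718, Gamma_ppq = 0.000000, Gamma_pqq = -0.228452, Gamma_qpp = 0.000000, Gamma_qpq = 0.131202, Gamma_qqq = 0.000000; k2 = (-0.471738, -1.990125, 0.893966, -0.246349)
  k3: at (p, q) = (0.620466, -0.992650), (dp/dtau, dq/dtau) = (-0.474385, -1.986371); Gamma_ppp = 0.049107, Gamma_ppq = 0.000000, Gamma_pqq = -0.230434, Gamma_qpp = 0.000000, Gamma_qpq = 0.132225, Gamma_qqq = 0.000000; k3 = (-0.474385, -1.986371, 0.898166, -0.249193)
  k4: at (p, q) = (0.584688, -1.141346), (dp/dtau, dq/dtau) = (-0.406708, -2.005274); Gamma_ppp = 0.046434, Gamma_ppq = 0.000000, Gamma_pqq = -0.216889, Gamma_qpp = 0.000000, Gamma_qpq = 0.125176, Gamma_qqq = 0.000000; k4 = (-0.406708, -2.005274, 0.864458, -0.204177)
  Y <- Y + (h/6)(k1 + 2k2 + 2k3 + k4): p = 0.5848, q = -1.1415, dp/dtau = -0.4070, dq/dtau = -2.0052

Answer: p = 0.5848, q = -1.1415, dp/dtau = -0.4070, dq/dtau = -2.0052


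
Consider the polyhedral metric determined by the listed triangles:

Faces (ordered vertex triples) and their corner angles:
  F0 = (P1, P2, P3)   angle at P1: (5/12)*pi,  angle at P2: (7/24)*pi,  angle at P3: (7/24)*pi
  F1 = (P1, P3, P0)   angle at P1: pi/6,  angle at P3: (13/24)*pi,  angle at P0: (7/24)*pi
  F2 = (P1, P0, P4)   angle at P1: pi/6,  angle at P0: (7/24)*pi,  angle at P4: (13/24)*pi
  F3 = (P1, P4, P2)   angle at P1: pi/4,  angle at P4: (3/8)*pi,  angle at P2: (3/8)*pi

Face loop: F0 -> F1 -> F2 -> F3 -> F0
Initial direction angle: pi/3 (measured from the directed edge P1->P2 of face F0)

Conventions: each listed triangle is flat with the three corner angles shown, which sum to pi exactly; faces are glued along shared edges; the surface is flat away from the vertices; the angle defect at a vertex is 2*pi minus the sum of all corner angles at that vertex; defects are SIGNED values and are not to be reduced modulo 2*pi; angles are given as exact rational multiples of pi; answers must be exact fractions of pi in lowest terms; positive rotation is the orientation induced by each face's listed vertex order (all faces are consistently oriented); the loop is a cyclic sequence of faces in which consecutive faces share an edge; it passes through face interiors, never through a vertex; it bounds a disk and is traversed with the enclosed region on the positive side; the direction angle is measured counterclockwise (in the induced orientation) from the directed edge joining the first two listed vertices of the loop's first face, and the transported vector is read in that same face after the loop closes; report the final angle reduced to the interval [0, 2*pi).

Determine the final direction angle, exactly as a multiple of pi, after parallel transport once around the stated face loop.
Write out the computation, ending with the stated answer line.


enclosed vertex P1: corner angles sum to pi, defect = 2*pi - pi = pi
the rotation equals the total enclosed defect, so the final angle is initial + defects (mod 2*pi)
final angle = pi/3 + pi = (4/3)*pi (mod 2*pi)

Answer: final direction angle = (4/3)*pi


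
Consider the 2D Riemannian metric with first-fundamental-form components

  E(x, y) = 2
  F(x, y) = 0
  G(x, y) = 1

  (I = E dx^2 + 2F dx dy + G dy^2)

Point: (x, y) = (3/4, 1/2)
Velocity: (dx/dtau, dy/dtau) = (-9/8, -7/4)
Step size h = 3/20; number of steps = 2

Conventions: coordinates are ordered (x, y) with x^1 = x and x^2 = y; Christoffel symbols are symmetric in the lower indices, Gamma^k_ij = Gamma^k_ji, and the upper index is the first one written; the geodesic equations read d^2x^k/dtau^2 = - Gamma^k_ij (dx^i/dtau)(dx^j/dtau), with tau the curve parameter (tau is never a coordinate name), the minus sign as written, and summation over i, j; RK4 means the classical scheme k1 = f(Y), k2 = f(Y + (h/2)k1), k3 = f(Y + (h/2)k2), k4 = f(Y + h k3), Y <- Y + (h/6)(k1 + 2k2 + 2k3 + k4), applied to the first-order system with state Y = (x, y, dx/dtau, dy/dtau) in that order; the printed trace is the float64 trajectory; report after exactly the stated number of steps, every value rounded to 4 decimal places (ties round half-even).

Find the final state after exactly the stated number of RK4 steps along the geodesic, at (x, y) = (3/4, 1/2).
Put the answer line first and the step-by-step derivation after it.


Answer: x = 0.4125, y = -0.0250, dx/dtau = -1.1250, dy/dtau = -1.7500

f(Y) = (dx/dtau, dy/dtau, -Gamma^x_ij Y'^i Y'^j, -Gamma^y_ij Y'^i Y'^j) with the Gammas evaluated at the stage position; h = 0.150000; intermediate values shown to 6 dp
step 0: x = 0.7500, y = 0.5000, dx/dtau = -1.1250, dy/dtau = -1.7500
step 1:
  k1: at (x, y) = (0.750000, 0.500000), (dx/dtau, dy/dtau) = (-1.125000, -1.750000); Gamma_xxx = 0.000000, Gamma_xxy = 0.000000, Gamma_xyy = 0.000000, Gamma_yxx = 0.000000, Gamma_yxy = 0.000000, Gamma_yyy = 0.000000; k1 = (-1.125000, -1.750000, 0.000000, 0.000000)
  k2: at (x, y) = (0.665625, 0.368750), (dx/dtau, dy/dtau) = (-1.125000, -1.750000); Gamma_xxx = 0.000000, Gamma_xxy = 0.000000, Gamma_xyy = 0.000000, Gamma_yxx = 0.000000, Gamma_yxy = 0.000000, Gamma_yyy = 0.000000; k2 = (-1.125000, -1.750000, 0.000000, 0.000000)
  k3: at (x, y) = (0.665625, 0.368750), (dx/dtau, dy/dtau) = (-1.125000, -1.750000); Gamma_xxx = 0.000000, Gamma_xxy = 0.000000, Gamma_xyy = 0.000000, Gamma_yxx = 0.000000, Gamma_yxy = 0.000000, Gamma_yyy = 0.000000; k3 = (-1.125000, -1.750000, 0.000000, 0.000000)
  k4: at (x, y) = (0.581250, 0.237500), (dx/dtau, dy/dtau) = (-1.125000, -1.750000); Gamma_xxx = 0.000000, Gamma_xxy = 0.000000, Gamma_xyy = 0.000000, Gamma_yxx = 0.000000, Gamma_yxy = 0.000000, Gamma_yyy = 0.000000; k4 = (-1.125000, -1.750000, 0.000000, 0.000000)
  Y <- Y + (h/6)(k1 + 2k2 + 2k3 + k4): x = 0.5813, y = 0.2375, dx/dtau = -1.1250, dy/dtau = -1.7500
step 2:
  k1: at (x, y) = (0.581250, 0.237500), (dx/dtau, dy/dtau) = (-1.125000, -1.750000); Gamma_xxx = 0.000000, Gamma_xxy = 0.000000, Gamma_xyy = 0.000000, Gamma_yxx = 0.000000, Gamma_yxy = 0.000000, Gamma_yyy = 0.000000; k1 = (-1.125000, -1.750000, 0.000000, 0.000000)
  k2: at (x, y) = (0.496875, 0.106250), (dx/dtau, dy/dtau) = (-1.125000, -1.750000); Gamma_xxx = 0.000000, Gamma_xxy = 0.000000, Gamma_xyy = 0.000000, Gamma_yxx = 0.000000, Gamma_yxy = 0.000000, Gamma_yyy = 0.000000; k2 = (-1.125000, -1.750000, 0.000000, 0.000000)
  k3: at (x, y) = (0.496875, 0.106250), (dx/dtau, dy/dtau) = (-1.125000, -1.750000); Gamma_xxx = 0.000000, Gamma_xxy = 0.000000, Gamma_xyy = 0.000000, Gamma_yxx = 0.000000, Gamma_yxy = 0.000000, Gamma_yyy = 0.000000; k3 = (-1.125000, -1.750000, 0.000000, 0.000000)
  k4: at (x, y) = (0.412500, -0.025000), (dx/dtau, dy/dtau) = (-1.125000, -1.750000); Gamma_xxx = 0.000000, Gamma_xxy = 0.000000, Gamma_xyy = 0.000000, Gamma_yxx = 0.000000, Gamma_yxy = 0.000000, Gamma_yyy = 0.000000; k4 = (-1.125000, -1.750000, 0.000000, 0.000000)
  Y <- Y + (h/6)(k1 + 2k2 + 2k3 + k4): x = 0.4125, y = -0.0250, dx/dtau = -1.1250, dy/dtau = -1.7500


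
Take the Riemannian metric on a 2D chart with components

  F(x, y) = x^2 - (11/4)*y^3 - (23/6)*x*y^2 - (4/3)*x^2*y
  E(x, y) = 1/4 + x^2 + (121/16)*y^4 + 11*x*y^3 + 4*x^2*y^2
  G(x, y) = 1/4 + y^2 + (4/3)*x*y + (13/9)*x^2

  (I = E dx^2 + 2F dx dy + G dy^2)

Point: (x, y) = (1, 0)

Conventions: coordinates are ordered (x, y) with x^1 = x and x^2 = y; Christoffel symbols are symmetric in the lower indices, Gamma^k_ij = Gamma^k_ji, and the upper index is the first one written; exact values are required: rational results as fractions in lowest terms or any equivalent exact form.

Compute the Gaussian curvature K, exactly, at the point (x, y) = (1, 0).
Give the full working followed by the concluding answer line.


E = 5/4, F = 1, G = 61/36, EG - F^2 = 161/144 at the point
E_x = 2, E_y = 0, F_x = 2, F_y = -4/3, G_x = 26/9, G_y = 4/3
E_yy = 8, F_xy = -8/3, G_xx = 26/9
Evaluate Brioschi's two determinant matrices M1, M2 and divide by (EG - F^2)^2.
M1 = [[-E_yy/2 + F_xy - G_xx/2, E_x/2, F_x - E_y/2], [F_y - G_x/2, E, F], [G_y/2, F, G]] = [[-73/9, 1, 2], [-25/9, 5/4, 1], [2/3, 1, 61/36]]; det M1 = -14149/1296
M2 = [[0, E_y/2, G_x/2], [E_y/2, E, F], [G_x/2, F, G]] = [[0, 0, 13/9], [0, 5/4, 1], [13/9, 1, 61/36]]; det M2 = -845/324
det M1 - det M2 = -10769/1296; K = -10769/1296 / (161/144)^2 = -172304/25921

Answer: K = -172304/25921


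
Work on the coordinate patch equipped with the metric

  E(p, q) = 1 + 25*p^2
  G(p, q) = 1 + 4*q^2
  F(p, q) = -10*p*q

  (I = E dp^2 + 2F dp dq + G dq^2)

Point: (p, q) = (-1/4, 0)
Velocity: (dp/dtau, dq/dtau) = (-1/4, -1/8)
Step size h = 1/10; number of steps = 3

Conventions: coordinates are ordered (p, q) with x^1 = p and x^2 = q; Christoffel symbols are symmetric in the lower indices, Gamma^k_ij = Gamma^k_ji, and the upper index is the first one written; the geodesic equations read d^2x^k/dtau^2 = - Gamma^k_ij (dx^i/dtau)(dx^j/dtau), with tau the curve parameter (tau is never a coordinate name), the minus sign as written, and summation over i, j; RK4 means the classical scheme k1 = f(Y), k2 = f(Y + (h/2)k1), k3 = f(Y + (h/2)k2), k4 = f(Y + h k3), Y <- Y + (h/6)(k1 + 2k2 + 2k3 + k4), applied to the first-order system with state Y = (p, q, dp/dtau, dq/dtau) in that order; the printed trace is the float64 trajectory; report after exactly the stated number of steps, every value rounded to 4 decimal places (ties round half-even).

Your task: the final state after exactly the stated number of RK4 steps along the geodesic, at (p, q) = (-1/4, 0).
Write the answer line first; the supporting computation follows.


Answer: p = -0.3196, q = -0.0376, dp/dtau = -0.2164, dq/dtau = -0.1258

f(Y) = (dp/dtau, dq/dtau, -Gamma^p_ij Y'^i Y'^j, -Gamma^q_ij Y'^i Y'^j) with the Gammas evaluated at the stage position; h = 0.100000; intermediate values shown to 6 dp
step 0: p = -0.2500, q = 0.0000, dp/dtau = -0.2500, dq/dtau = -0.1250
step 1:
  k1: at (p, q) = (-0.250000, 0.000000), (dp/dtau, dq/dtau) = (-0.250000, -0.125000); Gamma_ppp = -2.439024, Gamma_ppq = 0.000000, Gamma_pqq = 0.975610, Gamma_qpp = 0.000000, Gamma_qpq = 0.000000, Gamma_qqq = 0.000000; k1 = (-0.250000, -0.125000, 0.137195, 0.000000)
  k2: at (p, q) = (-0.262500, -0.006250), (dp/dtau, dq/dtau) = (-0.243140, -0.125000); Gamma_ppp = -2.410192, Gamma_ppq = 0.000000, Gamma_pqq = 0.964077, Gamma_qpp = 0.022954, Gamma_qpq = 0.000000, Gamma_qqq = -0.009182; k2 = (-0.243140, -0.125000, 0.127420, -0.001214)
  k3: at (p, q) = (-0.262157, -0.006250), (dp/dtau, dq/dtau) = (-0.243629, -0.125061); Gamma_ppp = -2.411026, Gamma_ppq = 0.000000, Gamma_pqq = 0.964410, Gamma_qpp = 0.022992, Gamma_qpq = 0.000000, Gamma_qqq = -0.009197; k3 = (-0.243629, -0.125061, 0.128023, -0.001221)
  k4: at (p, q) = (-0.274363, -0.012506), (dp/dtau, dq/dtau) = (-0.237198, -0.125122); Gamma_ppp = -2.379556, Gamma_ppq = 0.000000, Gamma_pqq = 0.951823, Gamma_qpp = 0.043386, Gamma_qpq = 0.000000, Gamma_qqq = -0.017354; k4 = (-0.237198, -0.125122, 0.118979, -0.002169)
  Y <- Y + (h/6)(k1 + 2k2 + 2k3 + k4): p = -0.2743, q = -0.0125, dp/dtau = -0.2372, dq/dtau = -0.1251
step 2:
  k1: at (p, q) = (-0.274346, -0.012504), (dp/dtau, dq/dtau) = (-0.237216, -0.125117); Gamma_ppp = -2.379602, Gamma_ppq = 0.000000, Gamma_pqq = 0.951841, Gamma_qpp = 0.043383, Gamma_qpq = 0.000000, Gamma_qqq = -0.017353; k1 = (-0.237216, -0.125117, 0.119003, -0.002170)
  k2: at (p, q) = (-0.286206, -0.018760), (dp/dtau, dq/dtau) = (-0.231266, -0.125226); Gamma_ppp = -2.346523, Gamma_ppq = 0.000000, Gamma_pqq = 0.938609, Gamma_qpp = 0.061523, Gamma_qpq = 0.000000, Gamma_qqq = -0.024609; k2 = (-0.231266, -0.125226, 0.110782, -0.002905)
  k3: at (p, q) = (-0.285909, -0.018765), (dp/dtau, dq/dtau) = (-0.231677, -0.125263); Gamma_ppp = -2.347359, Gamma_ppq = 0.000000, Gamma_pqq = 0.938944, Gamma_qpp = 0.061627, Gamma_qpq = 0.000000, Gamma_qqq = -0.024651; k3 = (-0.231677, -0.125263, 0.111260, -0.002921)
  k4: at (p, q) = (-0.297513, -0.025030), (dp/dtau, dq/dtau) = (-0.226090, -0.125409); Gamma_ppp = -2.313219, Gamma_ppq = 0.000000, Gamma_pqq = 0.925288, Gamma_qpp = 0.077846, Gamma_qpq = 0.000000, Gamma_qqq = -0.031138; k4 = (-0.226090, -0.125409, 0.103691, -0.003489)
  Y <- Y + (h/6)(k1 + 2k2 + 2k3 + k4): p = -0.2975, q = -0.0250, dp/dtau = -0.2261, dq/dtau = -0.1254
step 3:
  k1: at (p, q) = (-0.297499, -0.025029), (dp/dtau, dq/dtau) = (-0.226103, -0.125406); Gamma_ppp = -2.313262, Gamma_ppq = 0.000000, Gamma_pqq = 0.925305, Gamma_qpp = 0.077848, Gamma_qpq = 0.000000, Gamma_qqq = -0.031139; k1 = (-0.226103, -0.125406, 0.103708, -0.003490)
  k2: at (p, q) = (-0.308804, -0.031299), (dp/dtau, dq/dtau) = (-0.220917, -0.125580); Gamma_ppp = -2.278717, Gamma_ppq = 0.000000, Gamma_pqq = 0.911487, Gamma_qpp = 0.092385, Gamma_qpq = 0.000000, Gamma_qqq = -0.036954; k2 = (-0.220917, -0.125580, 0.096837, -0.003926)
  k3: at (p, q) = (-0.308545, -0.031308), (dp/dtau, dq/dtau) = (-0.221261, -0.125602); Gamma_ppp = -2.279494, Gamma_ppq = 0.000000, Gamma_pqq = 0.911798, Gamma_qpp = 0.092520, Gamma_qpq = 0.000000, Gamma_qqq = -0.037008; k3 = (-0.221261, -0.125602, 0.097211, -0.003946)
  k4: at (p, q) = (-0.319625, -0.037589), (dp/dtau, dq/dtau) = (-0.216382, -0.125800); Gamma_ppp = -2.244775, Gamma_ppq = 0.000000, Gamma_pqq = 0.897910, Gamma_qpp = 0.105598, Gamma_qpq = 0.000000, Gamma_qqq = -0.042239; k4 = (-0.216382, -0.125800, 0.090893, -0.004276)
  Y <- Y + (h/6)(k1 + 2k2 + 2k3 + k4): p = -0.3196, q = -0.0376, dp/dtau = -0.2164, dq/dtau = -0.1258


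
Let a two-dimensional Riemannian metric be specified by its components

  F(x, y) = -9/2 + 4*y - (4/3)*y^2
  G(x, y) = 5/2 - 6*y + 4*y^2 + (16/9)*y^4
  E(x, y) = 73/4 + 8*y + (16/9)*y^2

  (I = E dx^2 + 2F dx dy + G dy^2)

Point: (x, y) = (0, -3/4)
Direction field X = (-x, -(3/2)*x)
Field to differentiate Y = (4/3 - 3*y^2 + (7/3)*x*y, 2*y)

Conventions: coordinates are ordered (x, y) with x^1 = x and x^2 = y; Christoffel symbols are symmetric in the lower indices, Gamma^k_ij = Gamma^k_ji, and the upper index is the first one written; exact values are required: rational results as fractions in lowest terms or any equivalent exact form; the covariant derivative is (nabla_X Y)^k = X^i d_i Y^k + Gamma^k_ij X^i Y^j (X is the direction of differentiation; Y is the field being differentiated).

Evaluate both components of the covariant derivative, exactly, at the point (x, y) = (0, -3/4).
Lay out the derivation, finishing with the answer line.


E = 53/4, F = -33/4, G = 157/16 at the point
E_x = 0, E_y = 16/3, F_x = 0, F_y = 6, G_x = 0, G_y = -15
EG - F^2 = 3965/64;  g^inv = (64/3965) * [[157/16, 33/4], [33/4, 53/4]]
first-kind symbols [ij,l] = (1/2)(d_i g_jl + d_j g_il - d_l g_ij): [xx,x] = E_x/2 = 0, [xx,y] = F_x - E_y/2 = -8/3, [xy,x] = E_y/2 = 8/3, [xy,y] = G_x/2 = 0, [yy,x] = F_y - G_x/2 = 6, [yy,y] = G_y/2 = -15/2
Gamma^x_ij = (G*[ij,x] - F*[ij,y])/(EG - F^2), Gamma^y_ij = (E*[ij,y] - F*[ij,x])/(EG - F^2)
Gamma_xxx = -1408/3965, Gamma_xxy = 5024/11895, Gamma_xyy = -192/3965, Gamma_yxx = -6784/11895, Gamma_yxy = 1408/3965, Gamma_yyy = -3192/3965
X = (0, 0), Y = (-17/48, -3/2) at the point

Answer: (nabla_X Y)^x = 0, (nabla_X Y)^y = 0


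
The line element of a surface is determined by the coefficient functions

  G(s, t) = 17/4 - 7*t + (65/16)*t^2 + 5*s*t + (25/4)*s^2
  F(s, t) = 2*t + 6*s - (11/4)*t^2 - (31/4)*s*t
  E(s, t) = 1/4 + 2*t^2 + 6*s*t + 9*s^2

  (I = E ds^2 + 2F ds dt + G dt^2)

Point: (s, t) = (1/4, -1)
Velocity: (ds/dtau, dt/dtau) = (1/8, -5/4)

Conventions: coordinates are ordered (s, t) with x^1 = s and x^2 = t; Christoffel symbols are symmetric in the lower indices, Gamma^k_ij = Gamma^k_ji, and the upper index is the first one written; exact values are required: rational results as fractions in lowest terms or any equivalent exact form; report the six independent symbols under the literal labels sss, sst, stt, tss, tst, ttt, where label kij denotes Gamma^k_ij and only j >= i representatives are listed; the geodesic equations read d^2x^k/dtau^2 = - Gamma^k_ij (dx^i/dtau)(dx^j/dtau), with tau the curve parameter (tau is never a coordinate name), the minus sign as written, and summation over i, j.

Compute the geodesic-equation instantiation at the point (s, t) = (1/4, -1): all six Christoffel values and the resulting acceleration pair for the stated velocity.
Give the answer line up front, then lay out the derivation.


Answer: Gamma_sss = 3020/5887, Gamma_sst = -19760/17661, Gamma_stt = 86876/17661, Gamma_tss = 912/841, Gamma_tst = -140/841, Gamma_ttt = -28/841; accelerations (d^2s/dtau^2, d^2t/dtau^2) = (-757655/94192, -57/3364)

E = 21/16, F = -21/16, G = 925/64 at the point
E_s = -3/2, E_t = -5/2, F_s = 55/4, F_t = 89/16, G_s = -15/8, G_t = -111/8
EG - F^2 = 17661/1024;  g^inv = (1024/17661) * [[925/64, 21/16], [21/16, 21/16]]
first-kind symbols [ij,l] = (1/2)(d_i g_jl + d_j g_il - d_l g_ij): [ss,s] = E_s/2 = -3/4, [ss,t] = F_s - E_t/2 = 15, [st,s] = E_t/2 = -5/4, [st,t] = G_s/2 = -15/16, [tt,s] = F_t - G_s/2 = 13/2, [tt,t] = G_t/2 = -111/16
Gamma^s_ij = (G*[ij,s] - F*[ij,t])/(EG - F^2), Gamma^t_ij = (E*[ij,t] - F*[ij,s])/(EG - F^2)
Gamma_sss = 3020/5887, Gamma_sst = -19760/17661, Gamma_stt = 86876/17661, Gamma_tss = 912/841, Gamma_tst = -140/841, Gamma_ttt = -28/841
d^2s/dtau^2 = -(Gamma_sss*(1/8)^2 + 2*Gamma_sst*(1/8)*(-5/4) + Gamma_stt*(-5/4)^2) = -757655/94192
d^2t/dtau^2 = -(Gamma_tss*(1/8)^2 + 2*Gamma_tst*(1/8)*(-5/4) + Gamma_ttt*(-5/4)^2) = -57/3364


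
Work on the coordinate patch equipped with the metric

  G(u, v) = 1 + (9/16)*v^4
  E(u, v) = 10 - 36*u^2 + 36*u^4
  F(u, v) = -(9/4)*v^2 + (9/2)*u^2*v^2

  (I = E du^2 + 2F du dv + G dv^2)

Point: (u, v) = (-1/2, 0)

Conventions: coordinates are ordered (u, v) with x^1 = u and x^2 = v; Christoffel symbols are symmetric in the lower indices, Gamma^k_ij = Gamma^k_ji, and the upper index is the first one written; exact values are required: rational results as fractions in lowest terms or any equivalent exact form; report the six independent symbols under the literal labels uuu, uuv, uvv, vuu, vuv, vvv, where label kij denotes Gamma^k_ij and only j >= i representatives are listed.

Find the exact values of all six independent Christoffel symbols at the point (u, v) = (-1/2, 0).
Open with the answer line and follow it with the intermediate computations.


Answer: Gamma_uuu = 36/13, Gamma_uuv = 0, Gamma_uvv = 0, Gamma_vuu = 0, Gamma_vuv = 0, Gamma_vvv = 0

E = 13/4, F = 0, G = 1 at the point
E_u = 18, E_v = 0, F_u = 0, F_v = 0, G_u = 0, G_v = 0
EG - F^2 = 13/4;  g^inv = (4/13) * [[1, 0], [0, 13/4]]
first-kind symbols [ij,l] = (1/2)(d_i g_jl + d_j g_il - d_l g_ij): [uu,u] = E_u/2 = 9, [uu,v] = F_u - E_v/2 = 0, [uv,u] = E_v/2 = 0, [uv,v] = G_u/2 = 0, [vv,u] = F_v - G_u/2 = 0, [vv,v] = G_v/2 = 0
Gamma^u_ij = (G*[ij,u] - F*[ij,v])/(EG - F^2), Gamma^v_ij = (E*[ij,v] - F*[ij,u])/(EG - F^2)


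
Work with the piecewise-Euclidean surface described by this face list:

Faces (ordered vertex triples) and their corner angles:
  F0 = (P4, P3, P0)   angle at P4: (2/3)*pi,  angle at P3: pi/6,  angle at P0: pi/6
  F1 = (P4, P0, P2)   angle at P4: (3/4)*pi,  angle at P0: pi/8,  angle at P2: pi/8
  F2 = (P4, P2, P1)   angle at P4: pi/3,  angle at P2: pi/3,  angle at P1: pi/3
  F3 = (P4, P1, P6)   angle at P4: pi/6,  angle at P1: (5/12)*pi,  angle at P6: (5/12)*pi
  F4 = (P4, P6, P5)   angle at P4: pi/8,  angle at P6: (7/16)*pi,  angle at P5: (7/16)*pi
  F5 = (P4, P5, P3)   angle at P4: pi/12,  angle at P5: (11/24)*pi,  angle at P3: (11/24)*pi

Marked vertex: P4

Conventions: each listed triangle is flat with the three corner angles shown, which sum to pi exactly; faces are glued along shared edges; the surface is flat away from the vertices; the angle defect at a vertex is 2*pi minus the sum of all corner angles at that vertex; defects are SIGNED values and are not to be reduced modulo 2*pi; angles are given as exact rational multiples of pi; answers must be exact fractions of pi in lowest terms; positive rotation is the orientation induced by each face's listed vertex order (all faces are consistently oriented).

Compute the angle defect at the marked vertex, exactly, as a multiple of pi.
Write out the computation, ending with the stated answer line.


Sum of corner angles at P4: (17/8)*pi
defect = 2*pi - (17/8)*pi

Answer: defect(P4) = -pi/8


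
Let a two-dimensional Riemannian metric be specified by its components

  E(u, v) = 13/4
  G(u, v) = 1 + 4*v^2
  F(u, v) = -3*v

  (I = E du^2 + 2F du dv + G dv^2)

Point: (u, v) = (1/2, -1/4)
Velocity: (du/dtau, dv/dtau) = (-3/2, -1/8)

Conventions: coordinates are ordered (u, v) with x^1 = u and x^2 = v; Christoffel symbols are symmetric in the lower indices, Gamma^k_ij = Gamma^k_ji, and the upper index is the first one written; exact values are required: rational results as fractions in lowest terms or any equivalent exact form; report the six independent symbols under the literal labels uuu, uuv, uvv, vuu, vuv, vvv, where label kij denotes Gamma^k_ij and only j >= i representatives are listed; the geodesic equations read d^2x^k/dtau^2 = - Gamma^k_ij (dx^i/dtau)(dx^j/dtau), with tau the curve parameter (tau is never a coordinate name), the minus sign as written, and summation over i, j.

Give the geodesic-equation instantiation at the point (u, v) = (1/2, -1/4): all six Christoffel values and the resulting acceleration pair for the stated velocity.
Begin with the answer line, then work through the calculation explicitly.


Answer: Gamma_uuu = 0, Gamma_uuv = 0, Gamma_uvv = -6/7, Gamma_vuu = 0, Gamma_vuv = 0, Gamma_vvv = -2/7; accelerations (d^2u/dtau^2, d^2v/dtau^2) = (3/224, 1/224)

E = 13/4, F = 3/4, G = 5/4 at the point
E_u = 0, E_v = 0, F_u = 0, F_v = -3, G_u = 0, G_v = -2
EG - F^2 = 7/2;  g^inv = (2/7) * [[5/4, -3/4], [-3/4, 13/4]]
first-kind symbols [ij,l] = (1/2)(d_i g_jl + d_j g_il - d_l g_ij): [uu,u] = E_u/2 = 0, [uu,v] = F_u - E_v/2 = 0, [uv,u] = E_v/2 = 0, [uv,v] = G_u/2 = 0, [vv,u] = F_v - G_u/2 = -3, [vv,v] = G_v/2 = -1
Gamma^u_ij = (G*[ij,u] - F*[ij,v])/(EG - F^2), Gamma^v_ij = (E*[ij,v] - F*[ij,u])/(EG - F^2)
Gamma_uuu = 0, Gamma_uuv = 0, Gamma_uvv = -6/7, Gamma_vuu = 0, Gamma_vuv = 0, Gamma_vvv = -2/7
d^2u/dtau^2 = -(Gamma_uuu*(-3/2)^2 + 2*Gamma_uuv*(-3/2)*(-1/8) + Gamma_uvv*(-1/8)^2) = 3/224
d^2v/dtau^2 = -(Gamma_vuu*(-3/2)^2 + 2*Gamma_vuv*(-3/2)*(-1/8) + Gamma_vvv*(-1/8)^2) = 1/224


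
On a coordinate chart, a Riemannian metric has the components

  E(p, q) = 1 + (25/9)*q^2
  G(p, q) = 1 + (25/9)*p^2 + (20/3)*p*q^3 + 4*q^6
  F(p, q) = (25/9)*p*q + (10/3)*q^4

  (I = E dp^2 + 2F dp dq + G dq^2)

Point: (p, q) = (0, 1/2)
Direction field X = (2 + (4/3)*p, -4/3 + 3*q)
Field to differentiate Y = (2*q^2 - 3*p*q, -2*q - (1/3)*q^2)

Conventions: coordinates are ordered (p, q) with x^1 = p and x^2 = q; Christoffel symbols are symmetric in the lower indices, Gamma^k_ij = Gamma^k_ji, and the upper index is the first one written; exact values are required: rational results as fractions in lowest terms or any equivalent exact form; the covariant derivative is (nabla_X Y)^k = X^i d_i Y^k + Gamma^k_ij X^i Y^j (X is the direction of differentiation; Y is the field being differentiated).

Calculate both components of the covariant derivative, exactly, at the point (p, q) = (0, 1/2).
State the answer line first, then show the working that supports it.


Answer: (nabla_X Y)^p = -613/138, (nabla_X Y)^q = -763/828

E = 61/36, F = 5/24, G = 17/16 at the point
E_p = 0, E_q = 25/9, F_p = 25/18, F_q = 5/3, G_p = 5/6, G_q = 3/4
EG - F^2 = 253/144;  g^inv = (144/253) * [[17/16, -5/24], [-5/24, 61/36]]
first-kind symbols [ij,l] = (1/2)(d_i g_jl + d_j g_il - d_l g_ij): [pp,p] = E_p/2 = 0, [pp,q] = F_p - E_q/2 = 0, [pq,p] = E_q/2 = 25/18, [pq,q] = G_p/2 = 5/12, [qq,p] = F_q - G_p/2 = 5/4, [qq,q] = G_q/2 = 3/8
Gamma^p_ij = (G*[ij,p] - F*[ij,q])/(EG - F^2), Gamma^q_ij = (E*[ij,q] - F*[ij,p])/(EG - F^2)
Gamma_ppp = 0, Gamma_ppq = 200/253, Gamma_pqq = 180/253, Gamma_qpp = 0, Gamma_qpq = 60/253, Gamma_qqq = 54/253
X = (2, 1/6), Y = (1/2, -13/12) at the point


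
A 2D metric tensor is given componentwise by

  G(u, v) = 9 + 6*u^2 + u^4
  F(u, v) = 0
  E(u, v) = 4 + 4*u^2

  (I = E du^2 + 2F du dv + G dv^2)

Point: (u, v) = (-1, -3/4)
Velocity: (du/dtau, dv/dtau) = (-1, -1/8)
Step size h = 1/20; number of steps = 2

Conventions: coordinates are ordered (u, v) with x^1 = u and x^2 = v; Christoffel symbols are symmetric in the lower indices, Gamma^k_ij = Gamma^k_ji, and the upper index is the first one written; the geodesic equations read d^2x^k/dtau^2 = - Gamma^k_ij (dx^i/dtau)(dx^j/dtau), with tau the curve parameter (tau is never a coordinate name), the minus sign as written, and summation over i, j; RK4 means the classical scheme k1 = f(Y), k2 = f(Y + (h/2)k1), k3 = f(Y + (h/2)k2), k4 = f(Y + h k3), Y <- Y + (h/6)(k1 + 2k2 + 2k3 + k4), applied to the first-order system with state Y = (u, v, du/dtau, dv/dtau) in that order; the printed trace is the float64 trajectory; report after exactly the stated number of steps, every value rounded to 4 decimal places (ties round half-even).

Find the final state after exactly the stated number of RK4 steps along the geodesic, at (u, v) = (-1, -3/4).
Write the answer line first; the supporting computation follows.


Answer: u = -1.0977, v = -0.7619, du/dtau = -0.9538, dv/dtau = -0.1131

f(Y) = (du/dtau, dv/dtau, -Gamma^u_ij Y'^i Y'^j, -Gamma^v_ij Y'^i Y'^j) with the Gammas evaluated at the stage position; h = 0.050000; intermediate values shown to 6 dp
step 0: u = -1.0000, v = -0.7500, du/dtau = -1.0000, dv/dtau = -0.1250
step 1:
  k1: at (u, v) = (-1.000000, -0.750000), (du/dtau, dv/dtau) = (-1.000000, -0.125000); Gamma_uuu = -0.500000, Gamma_uuv = 0.000000, Gamma_uvv = 1.000000, Gamma_vuu = 0.000000, Gamma_vuv = -0.500000, Gamma_vvv = 0.000000; k1 = (-1.000000, -0.125000, 0.484375, 0.125000)
  k2: at (u, v) = (-1.025000, -0.753125), (du/dtau, dv/dtau) = (-0.987891, -0.121875); Gamma_uuu = -0.499848, Gamma_uuv = 0.000000, Gamma_uvv = 1.012348, Gamma_vuu = 0.000000, Gamma_vuv = -0.506095, Gamma_vvv = 0.000000; k2 = (-0.987891, -0.121875, 0.472778, 0.121867)
  k3: at (u, v) = (-1.024697, -0.753047), (du/dtau, dv/dtau) = (-0.988181, -0.121953); Gamma_uuu = -0.499851, Gamma_uuv = 0.000000, Gamma_uvv = 1.012200, Gamma_vuu = 0.000000, Gamma_vuv = -0.506023, Gamma_vvv = 0.000000; k3 = (-0.988181, -0.121953, 0.473051, 0.121964)
  k4: at (u, v) = (-1.049409, -0.756098), (du/dtau, dv/dtau) = (-0.976347, -0.118902); Gamma_uuu = -0.499419, Gamma_uuv = 0.000000, Gamma_uvv = 1.024124, Gamma_vuu = 0.000000, Gamma_vuv = -0.511750, Gamma_vvv = 0.000000; k4 = (-0.976347, -0.118902, 0.461595, 0.118818)
  Y <- Y + (h/6)(k1 + 2k2 + 2k3 + k4): u = -1.0494, v = -0.7561, du/dtau = -0.9764, dv/dtau = -0.1189
step 2:
  k1: at (u, v) = (-1.049404, -0.756096), (du/dtau, dv/dtau) = (-0.976353, -0.118904); Gamma_uuu = -0.499419, Gamma_uuv = 0.000000, Gamma_uvv = 1.024121, Gamma_vuu = 0.000000, Gamma_vuv = -0.511749, Gamma_vvv = 0.000000; k1 = (-0.976353, -0.118904, 0.461600, 0.118820)
  k2: at (u, v) = (-1.073813, -0.759069), (du/dtau, dv/dtau) = (-0.964813, -0.115934); Gamma_uuu = -0.498735, Gamma_uuv = 0.000000, Gamma_uvv = 1.035641, Gamma_vuu = 0.000000, Gamma_vuv = -0.517117, Gamma_vvv = 0.000000; k2 = (-0.964813, -0.115934, 0.450335, 0.115684)
  k3: at (u, v) = (-1.073524, -0.758995), (du/dtau, dv/dtau) = (-0.965095, -0.116012); Gamma_uuu = -0.498744, Gamma_uuv = 0.000000, Gamma_uvv = 1.035506, Gamma_vuu = 0.000000, Gamma_vuv = -0.517055, Gamma_vvv = 0.000000; k3 = (-0.965095, -0.116012, 0.450598, 0.115782)
  k4: at (u, v) = (-1.097659, -0.761897), (du/dtau, dv/dtau) = (-0.953823, -0.113115); Gamma_uuu = -0.497837, Gamma_uuv = 0.000000, Gamma_uvv = 1.046667, Gamma_vuu = 0.000000, Gamma_vuv = -0.522091, Gamma_vvv = 0.000000; k4 = (-0.953823, -0.113115, 0.439530, 0.112659)
  Y <- Y + (h/6)(k1 + 2k2 + 2k3 + k4): u = -1.0977, v = -0.7619, du/dtau = -0.9538, dv/dtau = -0.1131


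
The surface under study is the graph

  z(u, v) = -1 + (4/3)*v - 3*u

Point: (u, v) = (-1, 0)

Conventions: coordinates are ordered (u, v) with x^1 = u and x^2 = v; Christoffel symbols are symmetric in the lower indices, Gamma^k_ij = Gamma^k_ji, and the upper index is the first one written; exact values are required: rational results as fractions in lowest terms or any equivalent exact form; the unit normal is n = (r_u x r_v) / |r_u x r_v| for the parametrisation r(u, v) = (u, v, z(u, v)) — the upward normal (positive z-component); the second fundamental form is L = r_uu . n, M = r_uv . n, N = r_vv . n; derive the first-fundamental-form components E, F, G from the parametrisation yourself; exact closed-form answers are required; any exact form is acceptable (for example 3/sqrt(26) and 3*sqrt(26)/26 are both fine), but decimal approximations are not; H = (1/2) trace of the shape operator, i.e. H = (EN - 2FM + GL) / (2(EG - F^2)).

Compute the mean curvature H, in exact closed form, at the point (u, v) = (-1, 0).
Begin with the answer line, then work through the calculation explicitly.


Answer: H = 0

z_u = -3, z_v = 4/3, z_uu = 0, z_uv = 0, z_vv = 0
E = 10, F = -4, G = 25/9; answer radicand W^2 = 106/9
unnormalised second-form numerators: l = 0, m = 0, n = 0; L = l/sqrt(106/9), and similarly M = m/sqrt(W^2), N = n/sqrt(W^2)
H = (E*n - 2*F*m + G*l) / (2*(EG - F^2)*sqrt(W^2)); E*n - 2*F*m + G*l = 0, EG - F^2 = 106/9, so H = (0)/sqrt(106/9)


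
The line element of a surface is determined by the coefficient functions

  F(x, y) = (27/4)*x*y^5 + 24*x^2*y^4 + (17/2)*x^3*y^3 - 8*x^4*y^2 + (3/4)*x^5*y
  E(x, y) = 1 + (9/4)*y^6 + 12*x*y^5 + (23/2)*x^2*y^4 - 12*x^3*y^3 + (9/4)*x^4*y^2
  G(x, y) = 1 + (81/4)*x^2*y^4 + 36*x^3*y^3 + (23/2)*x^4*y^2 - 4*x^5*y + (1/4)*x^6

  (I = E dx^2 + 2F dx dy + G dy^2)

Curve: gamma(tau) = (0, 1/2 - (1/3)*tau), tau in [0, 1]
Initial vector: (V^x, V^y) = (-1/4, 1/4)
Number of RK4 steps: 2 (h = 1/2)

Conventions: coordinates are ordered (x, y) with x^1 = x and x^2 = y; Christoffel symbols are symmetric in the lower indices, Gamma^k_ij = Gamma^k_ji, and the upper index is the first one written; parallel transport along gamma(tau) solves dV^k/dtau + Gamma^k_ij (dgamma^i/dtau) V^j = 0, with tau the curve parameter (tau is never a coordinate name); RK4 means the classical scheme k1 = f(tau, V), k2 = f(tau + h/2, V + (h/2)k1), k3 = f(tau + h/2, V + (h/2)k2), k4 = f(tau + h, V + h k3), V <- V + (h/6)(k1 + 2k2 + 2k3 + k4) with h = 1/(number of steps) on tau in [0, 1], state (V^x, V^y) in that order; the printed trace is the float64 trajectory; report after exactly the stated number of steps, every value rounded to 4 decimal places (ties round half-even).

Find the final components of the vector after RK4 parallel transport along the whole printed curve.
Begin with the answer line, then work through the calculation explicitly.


Answer: V^x = -0.2544, V^y = 0.2500

gamma'(tau) = (0, -1/3); f(tau, V)^k = -Gamma^k_ij(gamma(tau)) gamma'^i(tau) V^j; h = 1/2; intermediate values shown to 6 dp
curve data and Christoffel symbols at the stage parameters:
  tau = 0.000000: gamma = (0.000000, 0.500000), gamma' = (0.000000, -0.333333); Gamma_xxx = 0.181132, Gamma_xxy = 0.203774, Gamma_xyy = 0.000000, Gamma_yxx = 0.000000, Gamma_yxy = 0.000000, Gamma_yyy = 0.000000
  tau = 0.250000: gamma = (0.000000, 0.416667), gamma' = (0.000000, -0.333333); Gamma_xxx = 0.074475, Gamma_xxy = 0.083785, Gamma_xyy = 0.000000, Gamma_yxx = 0.000000, Gamma_yxy = 0.000000, Gamma_yyy = 0.000000
  tau = 0.500000: gamma = (0.000000, 0.333333), gamma' = (0.000000, -0.333333); Gamma_xxx = 0.024615, Gamma_xxy = 0.027692, Gamma_xyy = 0.000000, Gamma_yxx = 0.000000, Gamma_yxy = 0.000000, Gamma_yyy = 0.000000
  tau = 0.750000: gamma = (0.000000, 0.250000), gamma' = (0.000000, -0.333333); Gamma_xxx = 0.005856, Gamma_xxy = 0.006588, Gamma_xyy = 0.000000, Gamma_yxx = 0.000000, Gamma_yxy = 0.000000, Gamma_yyy = 0.000000
  tau = 1.000000: gamma = (0.000000, 0.166667), gamma' = (0.000000, -0.333333); Gamma_xxx = 0.000772, Gamma_xxy = 0.000868, Gamma_xyy = 0.000000, Gamma_yxx = 0.000000, Gamma_yxy = 0.000000, Gamma_yyy = 0.000000
step 0: V^x = -0.2500, V^y = 0.2500
step 1: k1 = (-0.016981, 0.000000), k2 = (-0.007101, 0.000000), k3 = (-0.007032, 0.000000), k4 = (-0.002340, 0.000000); V <- V + (h/6)(k1 + 2k2 + 2k3 + k4): V^x = -0.2540, V^y = 0.2500
step 2: k1 = (-0.002344, 0.000000), k2 = (-0.000559, 0.000000), k3 = (-0.000558, 0.000000), k4 = (-0.000074, 0.000000); V <- V + (h/6)(k1 + 2k2 + 2k3 + k4): V^x = -0.2544, V^y = 0.2500


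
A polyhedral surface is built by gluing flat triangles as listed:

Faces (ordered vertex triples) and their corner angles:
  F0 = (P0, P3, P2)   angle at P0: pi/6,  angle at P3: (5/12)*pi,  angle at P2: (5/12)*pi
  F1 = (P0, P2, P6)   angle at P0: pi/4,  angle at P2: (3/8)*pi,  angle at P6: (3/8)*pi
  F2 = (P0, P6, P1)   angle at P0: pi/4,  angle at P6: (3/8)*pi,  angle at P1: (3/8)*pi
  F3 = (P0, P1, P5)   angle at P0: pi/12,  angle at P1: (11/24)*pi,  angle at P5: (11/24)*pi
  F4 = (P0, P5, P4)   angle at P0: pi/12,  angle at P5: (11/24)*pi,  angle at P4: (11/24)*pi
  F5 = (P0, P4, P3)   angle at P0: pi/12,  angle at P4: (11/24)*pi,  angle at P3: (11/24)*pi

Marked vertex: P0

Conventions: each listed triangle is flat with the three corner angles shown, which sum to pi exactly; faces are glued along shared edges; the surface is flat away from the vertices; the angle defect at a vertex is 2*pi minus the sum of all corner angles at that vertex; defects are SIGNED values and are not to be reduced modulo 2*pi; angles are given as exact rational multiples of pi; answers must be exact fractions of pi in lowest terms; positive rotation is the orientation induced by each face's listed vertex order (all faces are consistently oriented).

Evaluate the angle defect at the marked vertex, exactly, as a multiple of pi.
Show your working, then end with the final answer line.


Sum of corner angles at P0: (11/12)*pi
defect = 2*pi - (11/12)*pi

Answer: defect(P0) = (13/12)*pi


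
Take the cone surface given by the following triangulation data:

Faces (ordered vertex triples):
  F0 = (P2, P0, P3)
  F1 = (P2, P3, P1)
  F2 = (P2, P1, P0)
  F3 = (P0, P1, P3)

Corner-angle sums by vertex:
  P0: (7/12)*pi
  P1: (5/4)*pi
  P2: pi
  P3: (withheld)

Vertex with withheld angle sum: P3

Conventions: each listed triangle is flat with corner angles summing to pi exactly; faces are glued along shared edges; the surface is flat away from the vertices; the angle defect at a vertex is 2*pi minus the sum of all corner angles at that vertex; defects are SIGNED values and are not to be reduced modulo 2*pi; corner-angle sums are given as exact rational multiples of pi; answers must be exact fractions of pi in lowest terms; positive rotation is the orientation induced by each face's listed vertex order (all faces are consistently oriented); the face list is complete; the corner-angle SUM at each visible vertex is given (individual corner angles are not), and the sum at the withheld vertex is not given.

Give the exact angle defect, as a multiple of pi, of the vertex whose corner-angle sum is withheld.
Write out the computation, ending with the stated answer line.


V = 4, E = 6, F = 4; chi = V - E + F = 2
Gauss-Bonnet: total defect = 2*pi*chi = 4*pi; visible defects sum to (19/6)*pi

Answer: defect(P3) = (5/6)*pi


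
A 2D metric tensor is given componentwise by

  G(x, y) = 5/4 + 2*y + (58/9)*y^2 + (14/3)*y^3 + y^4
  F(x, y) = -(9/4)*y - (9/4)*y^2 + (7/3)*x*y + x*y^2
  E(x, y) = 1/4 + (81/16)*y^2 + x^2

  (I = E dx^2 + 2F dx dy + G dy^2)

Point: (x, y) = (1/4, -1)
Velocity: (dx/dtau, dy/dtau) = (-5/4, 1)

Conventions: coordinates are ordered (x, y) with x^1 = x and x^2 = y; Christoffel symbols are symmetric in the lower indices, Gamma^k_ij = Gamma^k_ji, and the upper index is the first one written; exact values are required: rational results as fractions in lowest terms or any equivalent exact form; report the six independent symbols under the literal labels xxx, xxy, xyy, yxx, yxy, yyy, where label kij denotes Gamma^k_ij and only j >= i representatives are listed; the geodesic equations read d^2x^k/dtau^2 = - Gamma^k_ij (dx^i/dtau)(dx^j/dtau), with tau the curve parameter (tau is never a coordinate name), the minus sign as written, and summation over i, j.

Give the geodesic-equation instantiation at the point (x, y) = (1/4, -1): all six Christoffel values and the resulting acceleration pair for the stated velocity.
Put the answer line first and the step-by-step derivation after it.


Answer: Gamma_xxx = 504/3107, Gamma_xxy = -5913/6214, Gamma_xyy = 1320/3107, Gamma_yxx = 23187/12428, Gamma_yxy = -486/3107, Gamma_yyy = -464/3107; accelerations (d^2x/dtau^2, d^2y/dtau^2) = (-37995/12428, -627739/198848)

E = 43/8, F = -1/3, G = 73/36 at the point
E_x = 1/2, E_y = -81/8, F_x = -4/3, F_y = 7/3, G_x = 0, G_y = -8/9
EG - F^2 = 3107/288;  g^inv = (288/3107) * [[73/36, 1/3], [1/3, 43/8]]
first-kind symbols [ij,l] = (1/2)(d_i g_jl + d_j g_il - d_l g_ij): [xx,x] = E_x/2 = 1/4, [xx,y] = F_x - E_y/2 = 179/48, [xy,x] = E_y/2 = -81/16, [xy,y] = G_x/2 = 0, [yy,x] = F_y - G_x/2 = 7/3, [yy,y] = G_y/2 = -4/9
Gamma^x_ij = (G*[ij,x] - F*[ij,y])/(EG - F^2), Gamma^y_ij = (E*[ij,y] - F*[ij,x])/(EG - F^2)
Gamma_xxx = 504/3107, Gamma_xxy = -5913/6214, Gamma_xyy = 1320/3107, Gamma_yxx = 23187/12428, Gamma_yxy = -486/3107, Gamma_yyy = -464/3107
d^2x/dtau^2 = -(Gamma_xxx*(-5/4)^2 + 2*Gamma_xxy*(-5/4)*(1) + Gamma_xyy*(1)^2) = -37995/12428
d^2y/dtau^2 = -(Gamma_yxx*(-5/4)^2 + 2*Gamma_yxy*(-5/4)*(1) + Gamma_yyy*(1)^2) = -627739/198848
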